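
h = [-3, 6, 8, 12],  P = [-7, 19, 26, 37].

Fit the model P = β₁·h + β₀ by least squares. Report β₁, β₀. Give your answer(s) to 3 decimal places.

β₁ = 2.946, β₀ = 1.810

MᵀM·[β₁, β₀]ᵀ = MᵀP reads: 253·β₁ + 23·β₀ = 787;  23·β₁ + 4·β₀ = 75.
(Σh·h = 253, Σh = 23, Σ1 = 4, Σh·P = 787, ΣP = 75.)
Eliminating β₀: 4·(row 1) − 23·(row 2) gives 483·β₁ = 4·787 − 23·75 = 1423, so β₁ = 1423/483.
Then β₀ = (75 − 23·(1423/483))/4 = 38/21.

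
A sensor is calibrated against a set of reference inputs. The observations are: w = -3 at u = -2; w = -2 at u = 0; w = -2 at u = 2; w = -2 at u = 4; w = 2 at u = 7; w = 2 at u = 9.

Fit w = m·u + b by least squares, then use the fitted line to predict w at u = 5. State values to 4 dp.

From the data, Σu·u = 154, Σu = 20, Σ1 = 6.
Right-hand side: Σu·w = 26, Σw = -5.
So MᵀM·[m, b]ᵀ = Mᵀw: [[154, 20]; [20, 6]]·[m, b]ᵀ = [26, -5]ᵀ.
det = 154·6 − 20² = 524.
m = (26·6 − 20·(-5))/524 = 64/131; b = (154·(-5) − 20·26)/524 = -645/262.
At u = 5: ŵ = (64/131)·(5) + (-645/262)·(1) = -5/262.

ŵ = -0.0191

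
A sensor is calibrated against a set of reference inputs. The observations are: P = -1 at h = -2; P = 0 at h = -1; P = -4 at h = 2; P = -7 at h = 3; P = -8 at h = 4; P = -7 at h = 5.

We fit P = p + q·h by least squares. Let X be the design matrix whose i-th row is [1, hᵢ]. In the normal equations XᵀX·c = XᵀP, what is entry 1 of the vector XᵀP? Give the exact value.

Entry 1 ↔ basis 1, so (XᵀP)_{1} = Σᵢ Pᵢ = (1)·(-1) + (1)·(0) + (1)·(-4) + (1)·(-7) + (1)·(-8) + (1)·(-7) = -27.

-27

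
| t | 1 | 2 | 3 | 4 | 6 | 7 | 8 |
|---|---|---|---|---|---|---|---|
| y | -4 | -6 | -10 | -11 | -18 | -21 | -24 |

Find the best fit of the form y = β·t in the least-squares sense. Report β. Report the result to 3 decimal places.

β = -3.000

Setting ∂/∂β … = 0 gives: 179·β = -537.
Hence β = -537 / 179 ≈ -3.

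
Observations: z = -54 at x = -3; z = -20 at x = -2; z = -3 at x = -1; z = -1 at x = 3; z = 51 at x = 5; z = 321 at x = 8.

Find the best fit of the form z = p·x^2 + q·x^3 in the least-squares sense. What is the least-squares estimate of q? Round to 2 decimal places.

q = 1.00

Sums needed: Σx^2·x^2 = 4900, Σx^2·x^3 = 35860, Σx^3·x^3 = 279292.
And Σx^2·z = 21241, Σx^3·z = 172321.
Normal equations: [[4900, 35860]; [35860, 279292]]·[p, q]ᵀ = [21241, 172321]ᵀ.
Determinant 4900·279292 − 35860² = 82591200.
p = (21241·279292 − 35860·172321)/82591200 = -10291237/3441300; q = (4900·172321 − 35860·21241)/82591200 = 344461/344130.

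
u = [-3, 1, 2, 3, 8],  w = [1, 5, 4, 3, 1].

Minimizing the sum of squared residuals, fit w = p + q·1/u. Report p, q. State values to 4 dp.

Sums needed: Σ1 = 5, Σ1/u = 13/8, Σ1/u·1/u = 857/576.
Moment sums: Σw = 14, Σ1/u·w = 187/24.
XᵀX·[p, q]ᵀ = Xᵀw becomes [[5, 13/8]; [13/8, 857/576]]·[p, q]ᵀ = [14, 187/24]ᵀ.
Δ = 5·(857/576) − (13/8)² = 691/144.
p = (14·(857/576) − (13/8)·(187/24))/(691/144) = 4705/2764; q = (5·(187/24) − (13/8)·14)/(691/144) = 2334/691.

p = 1.7022, q = 3.3777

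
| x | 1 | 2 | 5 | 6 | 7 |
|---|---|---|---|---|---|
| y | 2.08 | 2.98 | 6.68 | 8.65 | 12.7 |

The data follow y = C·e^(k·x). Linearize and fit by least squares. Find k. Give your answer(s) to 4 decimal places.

k = 0.2901

Linearized form: ln y = k·x + ln C. From the 5 transformed points,
Σx = 21.0000, Σ(x)² = 115.0000, Σln y = 8.4226, Σx·ln y = 43.1484.
Equations: 115.0000·k + 21.0000·ln C = 43.1484;  21.0000·k + 5·ln C = 8.4226.
Δ = 115.0000·5 − (21.0000)² = 134.0000; k = (43.1484·5 − 21.0000·8.4226)/134.0000 = 0.29006, ln C = (115.0000·8.4226 − 21.0000·43.1484)/134.0000 = 0.46627.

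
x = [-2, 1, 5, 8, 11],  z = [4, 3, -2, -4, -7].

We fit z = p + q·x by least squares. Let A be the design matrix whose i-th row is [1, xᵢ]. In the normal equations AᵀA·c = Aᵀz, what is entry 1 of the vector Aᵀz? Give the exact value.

Entry 1 ↔ basis 1, so (Aᵀz)_{1} = Σᵢ zᵢ = (1)·(4) + (1)·(3) + (1)·(-2) + (1)·(-4) + (1)·(-7) = -6.

-6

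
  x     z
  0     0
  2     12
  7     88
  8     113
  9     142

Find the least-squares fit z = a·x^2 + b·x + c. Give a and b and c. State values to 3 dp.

Compute the Gram sums: Σx^2·x^2 = 13074, Σx^2·x = 1592, Σx^2 = 198, Σx·x = 198, Σx = 26, Σ1 = 5.
Moment sums: Σx^2·z = 23094, Σx·z = 2822, Σz = 355.
Solving the 3×3 system (Gaussian elimination) gives a = 23198/15439, b = 32196/15439, c = 10109/15439.

a = 1.503, b = 2.085, c = 0.655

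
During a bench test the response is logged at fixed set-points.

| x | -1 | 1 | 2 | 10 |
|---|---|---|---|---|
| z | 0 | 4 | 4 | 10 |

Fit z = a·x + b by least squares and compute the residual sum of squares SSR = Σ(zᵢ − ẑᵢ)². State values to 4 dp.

From the data, Σx·x = 106, Σx = 12, Σ1 = 4.
Moment sums: Σx·z = 112, Σz = 18.
Δ = 106·4 − 12² = 280.
a = (112·4 − 12·18)/280 = 29/35; b = (106·18 − 12·112)/280 = 141/70.
Residuals: -83/70, 81/70, 23/70, -3/10; SSR = 103/35.

SSR = 2.9429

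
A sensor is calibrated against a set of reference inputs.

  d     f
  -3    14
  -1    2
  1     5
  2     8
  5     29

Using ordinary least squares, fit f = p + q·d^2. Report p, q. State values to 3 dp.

MᵀM·[p, q]ᵀ = Mᵀf reads: 5·p + 40·q = 58;  40·p + 724·q = 890.
det = 5·724 − 40² = 2020.
p = (58·724 − 40·890)/2020 = 1598/505; q = (5·890 − 40·58)/2020 = 213/202.

p = 3.164, q = 1.054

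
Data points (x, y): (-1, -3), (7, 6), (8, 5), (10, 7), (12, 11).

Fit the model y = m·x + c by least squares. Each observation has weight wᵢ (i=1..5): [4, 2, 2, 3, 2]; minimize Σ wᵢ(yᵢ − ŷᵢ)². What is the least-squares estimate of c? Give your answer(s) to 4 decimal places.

Forming MᵀWM = [[818, 80]; [80, 13]] and MᵀWy = [650, 53]ᵀ gives MᵀWM·[m, c]ᵀ = MᵀWy.
Δ = 818·13 − 80² = 4234.
m = (650·13 − 80·53)/4234 = 2105/2117; c = (818·53 − 80·650)/4234 = -4323/2117.

c = -2.0420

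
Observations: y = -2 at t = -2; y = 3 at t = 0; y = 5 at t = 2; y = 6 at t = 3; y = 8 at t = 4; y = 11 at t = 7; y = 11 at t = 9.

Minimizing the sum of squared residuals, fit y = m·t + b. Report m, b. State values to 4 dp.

Compute the Gram sums: Σt·t = 163, Σt = 23, Σ1 = 7.
Right-hand side: Σt·y = 240, Σy = 42.
Eliminating b: 7·(row 1) − 23·(row 2) gives 612·m = 7·240 − 23·42 = 714, so m = 7/6.
Then b = (42 − 23·(7/6))/7 = 13/6.

m = 1.1667, b = 2.1667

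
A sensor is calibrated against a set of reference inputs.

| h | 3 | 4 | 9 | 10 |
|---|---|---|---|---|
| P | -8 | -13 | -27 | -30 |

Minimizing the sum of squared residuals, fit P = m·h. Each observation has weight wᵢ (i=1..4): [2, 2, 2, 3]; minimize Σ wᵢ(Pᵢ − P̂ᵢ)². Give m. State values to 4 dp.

Normal-equation sums: Σwᵢ·h·h = 512.
For XᵀWP: Σwᵢ·h·P = -1538.
m = (-1538)/512 = -3.00391.

m = -3.0039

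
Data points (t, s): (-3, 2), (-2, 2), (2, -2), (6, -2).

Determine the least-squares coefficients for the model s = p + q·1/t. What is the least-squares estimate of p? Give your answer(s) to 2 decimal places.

From the data, Σ1 = 4, Σ1/t = -1/6, Σ1/t·1/t = 23/36.
And Σs = 0, Σ1/t·s = -3.
AᵀA·[p, q]ᵀ = Aᵀs becomes [[4, -1/6]; [-1/6, 23/36]]·[p, q]ᵀ = [0, -3]ᵀ.
Eliminating q: (23/36)·(row 1) − (-1/6)·(row 2) gives (91/36)·p = (23/36)·0 − (-1/6)·(-3) = -1/2, so p = -18/91.
Then q = ((-3) − (-1/6)·(-18/91))/(23/36) = -432/91.

p = -0.20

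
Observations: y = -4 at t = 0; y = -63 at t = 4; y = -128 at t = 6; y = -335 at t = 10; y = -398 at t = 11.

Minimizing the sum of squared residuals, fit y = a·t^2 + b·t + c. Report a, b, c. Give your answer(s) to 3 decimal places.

a = -3.029, b = -2.628, c = -3.909

From the data, Σt^2·t^2 = 26193, Σt^2·t = 2611, Σt^2 = 273, Σt·t = 273, Σt = 31, Σ1 = 5.
Right-hand side: Σt^2·y = -87274, Σt·y = -8748, Σy = -928.
Row-reducing yields a = -129777/42842, b = -56305/21421, c = -167469/42842.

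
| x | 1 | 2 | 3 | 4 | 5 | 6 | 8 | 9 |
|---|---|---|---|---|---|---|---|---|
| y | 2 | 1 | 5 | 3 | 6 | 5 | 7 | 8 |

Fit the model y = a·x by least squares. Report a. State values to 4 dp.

a = 0.9280

Normal-equation sums: Σx·x = 236.
Moment sums: Σx·y = 219.
Normal equations: [[236]]·[a]ᵀ = [219]ᵀ.
Hence a = 219 / 236 ≈ 0.927966.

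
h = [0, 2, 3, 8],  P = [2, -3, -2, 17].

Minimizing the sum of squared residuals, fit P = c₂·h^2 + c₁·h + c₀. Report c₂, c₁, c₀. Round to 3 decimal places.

c₂ = 0.669, c₁ = -3.453, c₀ = 1.846

Entries of AᵀA: Σh^2·h^2 = 4193, Σh^2·h = 547, Σh^2 = 77, Σh·h = 77, Σh = 13, Σ1 = 4.
Moment sums: Σh^2·P = 1058, Σh·P = 124, ΣP = 14.
Inverting the 3×3 Gram matrix, [c₂, c₁, c₀]ᵀ = [2737/4092, -14129/4092, 1259/682]ᵀ.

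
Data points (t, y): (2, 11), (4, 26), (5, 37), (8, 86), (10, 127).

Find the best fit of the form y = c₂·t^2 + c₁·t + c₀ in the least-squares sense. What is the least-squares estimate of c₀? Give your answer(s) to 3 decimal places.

From the data, Σt^2·t^2 = 14993, Σt^2·t = 1709, Σt^2 = 209, Σt·t = 209, Σt = 29, Σ1 = 5.
For Mᵀy: Σt^2·y = 19589, Σt·y = 2269, Σy = 287.
So MᵀM·[c₂, c₁, c₀]ᵀ = Mᵀy: [[14993, 1709, 209]; [1709, 209, 29]; [209, 29, 5]]·[c₂, c₁, c₀]ᵀ = [19589, 2269, 287]ᵀ.
Row-reducing yields c₂ = 55/49, c₁ = 337/294, c₀ = 23/6.

c₀ = 3.833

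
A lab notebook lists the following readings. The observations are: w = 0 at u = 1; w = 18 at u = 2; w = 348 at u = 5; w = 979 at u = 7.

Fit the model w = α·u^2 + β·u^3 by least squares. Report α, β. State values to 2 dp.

Entries of AᵀA: Σu^2·u^2 = 3043, Σu^2·u^3 = 19965, Σu^3·u^3 = 133339.
For Aᵀw: Σu^2·w = 56743, Σu^3·w = 379441.
AᵀA·[α, β]ᵀ = Aᵀw becomes [[3043, 19965]; [19965, 133339]]·[α, β]ᵀ = [56743, 379441]ᵀ.
det = 3043·133339 − 19965² = 7149352.
α = (56743·133339 − 19965·379441)/7149352 = -1185586/893669; β = (3043·379441 − 19965·56743)/7149352 = 2720621/893669.

α = -1.33, β = 3.04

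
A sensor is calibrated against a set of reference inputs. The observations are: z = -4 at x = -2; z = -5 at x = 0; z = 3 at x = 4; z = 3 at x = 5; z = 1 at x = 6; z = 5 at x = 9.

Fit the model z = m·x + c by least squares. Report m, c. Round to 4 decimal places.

m = 0.9221, c = -2.8811

Compute the Gram sums: Σx·x = 162, Σx = 22, Σ1 = 6.
And Σx·z = 86, Σz = 3.
Normal equations: [[162, 22]; [22, 6]]·[m, c]ᵀ = [86, 3]ᵀ.
Δ = 162·6 − 22² = 488.
m = (86·6 − 22·3)/488 = 225/244; c = (162·3 − 22·86)/488 = -703/244.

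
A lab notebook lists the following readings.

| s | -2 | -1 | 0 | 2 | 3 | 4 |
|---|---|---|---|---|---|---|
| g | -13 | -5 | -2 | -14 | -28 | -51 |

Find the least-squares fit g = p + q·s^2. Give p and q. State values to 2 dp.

p = -1.56, q = -3.05

The normal equations are: 6·p + 34·q = -113;  34·p + 370·q = -1181.
(Σ1 = 6, Σs^2 = 34, Σs^2·s^2 = 370, Σg = -113, Σs^2·g = -1181.)
Determinant 6·370 − 34² = 1064.
p = ((-113)·370 − 34·(-1181))/1064 = -207/133; q = (6·(-1181) − 34·(-113))/1064 = -811/266.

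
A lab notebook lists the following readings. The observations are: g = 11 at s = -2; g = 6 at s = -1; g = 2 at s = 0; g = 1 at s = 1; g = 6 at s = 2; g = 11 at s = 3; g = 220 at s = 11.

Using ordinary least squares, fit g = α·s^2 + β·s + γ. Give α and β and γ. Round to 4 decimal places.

Normal-equation sums: Σs^2·s^2 = 14756, Σs^2·s = 1358, Σs^2 = 140, Σs·s = 140, Σs = 14, Σ1 = 7.
For Aᵀg: Σs^2·g = 26794, Σs·g = 2438, Σg = 257.
So AᵀA·[α, β, γ]ᵀ = Aᵀg: [[14756, 1358, 140]; [1358, 140, 14]; [140, 14, 7]]·[α, β, γ]ᵀ = [26794, 2438, 257]ᵀ.
Solving the 3×3 system (Gaussian elimination) gives α = 12542/6321, β = -1733/903, γ = 1831/2107.

α = 1.9842, β = -1.9192, γ = 0.8690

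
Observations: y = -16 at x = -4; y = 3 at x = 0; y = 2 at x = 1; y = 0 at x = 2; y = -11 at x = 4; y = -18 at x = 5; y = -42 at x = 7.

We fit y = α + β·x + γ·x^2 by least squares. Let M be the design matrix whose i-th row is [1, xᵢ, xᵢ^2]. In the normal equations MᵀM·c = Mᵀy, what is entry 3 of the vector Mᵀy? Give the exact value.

-2938

Entry 3 ↔ basis x^2, so (Mᵀy)_{3} = Σᵢ (x^2)·yᵢ = (16)·(-16) + (0)·(3) + (1)·(2) + (4)·(0) + (16)·(-11) + (25)·(-18) + (49)·(-42) = -2938.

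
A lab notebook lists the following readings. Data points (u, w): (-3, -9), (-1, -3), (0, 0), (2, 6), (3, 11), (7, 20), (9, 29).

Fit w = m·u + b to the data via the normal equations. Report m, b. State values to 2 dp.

Compute the Gram sums: Σu·u = 153, Σu = 17, Σ1 = 7.
For Xᵀw: Σu·w = 476, Σw = 54.
So XᵀX·[m, b]ᵀ = Xᵀw: [[153, 17]; [17, 7]]·[m, b]ᵀ = [476, 54]ᵀ.
Determinant 153·7 − 17² = 782.
m = (476·7 − 17·54)/782 = 71/23; b = (153·54 − 17·476)/782 = 5/23.

m = 3.09, b = 0.22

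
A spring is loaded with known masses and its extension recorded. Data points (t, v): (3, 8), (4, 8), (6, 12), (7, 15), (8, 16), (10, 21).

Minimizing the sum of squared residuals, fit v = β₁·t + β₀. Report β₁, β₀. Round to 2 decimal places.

With design matrix X, XᵀX = [[274, 38]; [38, 6]] and Xᵀv = [571, 80]ᵀ.
Determinant 274·6 − 38² = 200.
β₁ = (571·6 − 38·80)/200 = 193/100; β₀ = (274·80 − 38·571)/200 = 111/100.

β₁ = 1.93, β₀ = 1.11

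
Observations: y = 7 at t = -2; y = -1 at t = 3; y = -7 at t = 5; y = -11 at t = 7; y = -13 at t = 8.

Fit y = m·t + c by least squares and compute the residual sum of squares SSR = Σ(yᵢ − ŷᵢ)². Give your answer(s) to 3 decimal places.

Compute the Gram sums: Σt·t = 151, Σt = 21, Σ1 = 5.
Moment sums: Σt·y = -233, Σy = -25.
Determinant 151·5 − 21² = 314.
m = ((-233)·5 − 21·(-25))/314 = -320/157; c = (151·(-25) − 21·(-233))/314 = 559/157.
Residuals: -100/157, 244/157, -58/157, -46/157, -40/157; SSR = 488/157.

SSR = 3.108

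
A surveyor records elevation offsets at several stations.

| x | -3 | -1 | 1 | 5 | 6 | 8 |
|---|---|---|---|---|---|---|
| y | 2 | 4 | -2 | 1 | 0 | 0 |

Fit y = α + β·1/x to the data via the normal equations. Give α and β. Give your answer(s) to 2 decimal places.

α = 0.91, β = -3.01

Sums needed: Σ1 = 6, Σ1/x = 19/120, Σ1/x·1/x = 31601/14400.
Right-hand side: Σy = 5, Σ1/x·y = -97/15.
Determinant 6·(31601/14400) − (19/120)² = 37849/2880.
α = (5·(31601/14400) − (19/120)·(-97/15))/(37849/2880) = 172749/189245; β = (6·(-97/15) − (19/120)·5)/(37849/2880) = -114024/37849.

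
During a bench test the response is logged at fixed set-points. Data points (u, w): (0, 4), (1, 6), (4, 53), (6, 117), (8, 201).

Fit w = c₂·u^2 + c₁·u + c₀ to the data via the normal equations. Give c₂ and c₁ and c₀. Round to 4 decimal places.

Compute the Gram sums: Σu^2·u^2 = 5649, Σu^2·u = 793, Σu^2 = 117, Σu·u = 117, Σu = 19, Σ1 = 5.
Moment sums: Σu^2·w = 17930, Σu·w = 2528, Σw = 381.
Row-reducing yields c₂ = 68781/22598, c₁ = 9979/22598, c₀ = 37286/11299.

c₂ = 3.0437, c₁ = 0.4416, c₀ = 3.2999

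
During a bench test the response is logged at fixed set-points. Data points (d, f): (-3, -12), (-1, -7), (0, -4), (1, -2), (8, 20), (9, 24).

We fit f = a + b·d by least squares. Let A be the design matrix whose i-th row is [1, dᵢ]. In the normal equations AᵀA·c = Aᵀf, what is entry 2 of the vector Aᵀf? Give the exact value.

Entry 2 ↔ basis d, so (Aᵀf)_{2} = Σᵢ (d)·fᵢ = (-3)·(-12) + (-1)·(-7) + (0)·(-4) + (1)·(-2) + (8)·(20) + (9)·(24) = 417.

417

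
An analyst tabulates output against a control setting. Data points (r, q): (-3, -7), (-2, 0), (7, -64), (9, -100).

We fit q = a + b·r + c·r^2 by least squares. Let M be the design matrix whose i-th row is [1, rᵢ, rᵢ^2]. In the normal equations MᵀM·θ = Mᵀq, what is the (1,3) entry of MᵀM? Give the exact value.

143

Row 1 ↔ basis 1, column 3 ↔ basis r^2, so (MᵀM)_{1,3} = Σᵢ r^2 = (1)·(9) + (1)·(4) + (1)·(49) + (1)·(81) = 143.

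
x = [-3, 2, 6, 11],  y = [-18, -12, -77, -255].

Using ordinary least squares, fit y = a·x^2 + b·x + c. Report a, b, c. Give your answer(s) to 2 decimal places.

a = -2.04, b = -0.52, c = -1.52

Setting ∂/∂a … = 0 gives: 16034·a + 1528·b + 170·c = -33837;  1528·a + 170·b + 16·c = -3237;  170·a + 16·b + 4·c = -362.
Row-reducing yields a = -92/45, b = -2489/4770, c = -2423/1590.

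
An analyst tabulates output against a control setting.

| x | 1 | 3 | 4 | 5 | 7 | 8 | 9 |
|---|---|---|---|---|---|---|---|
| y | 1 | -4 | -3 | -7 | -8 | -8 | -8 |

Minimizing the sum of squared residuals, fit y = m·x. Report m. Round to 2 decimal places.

m = -1.02

Forming AᵀA = [[245]] and Aᵀy = [-250]ᵀ gives AᵀA·[m]ᵀ = Aᵀy.
Hence m = -250 / 245 ≈ -1.02041.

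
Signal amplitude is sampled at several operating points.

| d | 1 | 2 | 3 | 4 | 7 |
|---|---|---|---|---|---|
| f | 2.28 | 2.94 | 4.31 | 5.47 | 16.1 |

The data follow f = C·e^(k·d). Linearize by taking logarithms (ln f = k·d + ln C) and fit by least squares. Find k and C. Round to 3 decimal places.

With ln fᵢ as the transformed response and dᵢ as the regressor:
AᵀA = [[79.0000, 17.0000]; [17.0000, 5]], rhs = [33.6127, 7.8416]ᵀ  (here Σd = 17.0000, Σ(d)² = 79.0000, Σln f = 7.8416, Σd·ln f = 33.6127).
Δ = 79.0000·5 − (17.0000)² = 106.0000; k = (33.6127·5 − 17.0000·7.8416)/106.0000 = 0.32788, ln C = (79.0000·7.8416 − 17.0000·33.6127)/106.0000 = 0.45352, so C = exp(0.45352) = 1.57384.

k = 0.328, C = 1.574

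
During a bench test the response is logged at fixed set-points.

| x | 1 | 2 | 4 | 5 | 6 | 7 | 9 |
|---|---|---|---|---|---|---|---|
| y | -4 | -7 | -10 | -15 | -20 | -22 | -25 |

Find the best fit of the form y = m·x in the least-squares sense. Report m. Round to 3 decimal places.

Setting ∂/∂m … = 0 gives: 212·m = -632.
(Σx·x = 212, Σx·y = -632.)
m = (-632)/212 = -2.98113.

m = -2.981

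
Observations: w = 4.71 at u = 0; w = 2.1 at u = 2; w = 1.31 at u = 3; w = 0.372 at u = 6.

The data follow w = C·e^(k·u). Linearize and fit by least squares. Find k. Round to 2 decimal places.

k = -0.42

Taking logs, ln w = k·u + ln C, so regress ln w on u.
Sums: Σu = 11.0000, Σ(u)² = 49.0000, Σln w = 1.5728, Σu·ln w = -3.6392.
Normal system: [[49.0000, 11.0000]; [11.0000, 4]]·[k, ln C]ᵀ = [-3.6392, 1.5728]ᵀ.
Slope k = (n·Σu·ln w − Σu·Σln w)/(n·Σ(u)² − (Σu)²) = (4·-3.6392 − 11.0000·1.5728)/75.0000 = -0.42477; ln C = (Σln w − k·Σu)/n = 1.56131.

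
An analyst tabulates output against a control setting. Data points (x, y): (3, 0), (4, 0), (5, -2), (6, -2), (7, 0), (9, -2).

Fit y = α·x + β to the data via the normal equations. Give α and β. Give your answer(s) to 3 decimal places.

α = -0.257, β = 0.457

Setting ∂/∂α … = 0 gives: 216·α + 34·β = -40;  34·α + 6·β = -6.
(Σx·x = 216, Σx = 34, Σ1 = 6, Σx·y = -40, Σy = -6.)
det = 216·6 − 34² = 140.
α = ((-40)·6 − 34·(-6))/140 = -9/35; β = (216·(-6) − 34·(-40))/140 = 16/35.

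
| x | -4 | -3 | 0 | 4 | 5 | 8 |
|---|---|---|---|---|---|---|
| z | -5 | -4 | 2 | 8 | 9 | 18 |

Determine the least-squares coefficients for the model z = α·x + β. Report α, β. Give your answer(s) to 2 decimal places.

α = 1.82, β = 1.63

Normal-equation sums: Σx·x = 130, Σx = 10, Σ1 = 6.
Right-hand side: Σx·z = 253, Σz = 28.
Eliminating β: 6·(row 1) − 10·(row 2) gives 680·α = 6·253 − 10·28 = 1238, so α = 619/340.
Then β = (28 − 10·(619/340))/6 = 111/68.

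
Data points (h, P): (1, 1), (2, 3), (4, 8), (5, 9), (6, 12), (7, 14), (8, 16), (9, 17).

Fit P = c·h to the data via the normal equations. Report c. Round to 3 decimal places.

c = 1.938

Sums needed: Σh·h = 276.
For XᵀP: Σh·P = 535.
Hence c = 535 / 276 ≈ 1.93841.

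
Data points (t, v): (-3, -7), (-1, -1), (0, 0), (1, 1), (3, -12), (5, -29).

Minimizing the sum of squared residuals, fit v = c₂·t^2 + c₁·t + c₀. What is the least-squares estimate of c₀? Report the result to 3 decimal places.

c₀ = 0.537

Forming AᵀA = [[789, 125, 45]; [125, 45, 5]; [45, 5, 6]] and Aᵀv = [-896, -158, -48]ᵀ gives AᵀA·[c₂, c₁, c₀]ᵀ = Aᵀv.
Solving the 3×3 system (Gaussian elimination) gives c₂ = -991/924, c₁ = -911/1540, c₀ = 124/231.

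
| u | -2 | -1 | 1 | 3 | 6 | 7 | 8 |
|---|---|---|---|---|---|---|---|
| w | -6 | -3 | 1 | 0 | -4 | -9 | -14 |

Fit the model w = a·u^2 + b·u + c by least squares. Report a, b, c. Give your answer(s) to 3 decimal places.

Normal-equation sums: Σu^2·u^2 = 7892, Σu^2·u = 1090, Σu^2 = 164, Σu·u = 164, Σu = 22, Σ1 = 7.
Right-hand side: Σu^2·w = -1507, Σu·w = -183, Σw = -35.
Normal equations: [[7892, 1090, 164]; [1090, 164, 22]; [164, 22, 7]]·[a, b, c]ᵀ = [-1507, -183, -35]ᵀ.
Row-reducing yields a = -81281/189042, b = 346855/189042, c = -21838/31507.

a = -0.430, b = 1.835, c = -0.693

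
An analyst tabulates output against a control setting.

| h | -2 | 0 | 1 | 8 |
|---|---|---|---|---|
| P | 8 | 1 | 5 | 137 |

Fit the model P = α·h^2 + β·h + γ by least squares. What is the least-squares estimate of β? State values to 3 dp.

β = 0.900

Sums needed: Σh^2·h^2 = 4113, Σh^2·h = 505, Σh^2 = 69, Σh·h = 69, Σh = 7, Σ1 = 4.
For MᵀP: Σh^2·P = 8805, Σh·P = 1085, ΣP = 151.
MᵀM·[α, β, γ]ᵀ = MᵀP becomes [[4113, 505, 69]; [505, 69, 7]; [69, 7, 4]]·[α, β, γ]ᵀ = [8805, 1085, 151]ᵀ.
Solving the 3×3 system (Gaussian elimination) gives α = 36491/18218, β = 16401/18218, γ = 14779/9109.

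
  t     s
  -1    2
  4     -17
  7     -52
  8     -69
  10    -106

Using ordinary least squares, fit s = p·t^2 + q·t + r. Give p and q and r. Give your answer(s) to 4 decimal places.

Normal-equation sums: Σt^2·t^2 = 16754, Σt^2·t = 1918, Σt^2 = 230, Σt·t = 230, Σt = 28, Σ1 = 5.
And Σt^2·s = -17834, Σt·s = -2046, Σs = -242.
So MᵀM·[p, q, r]ᵀ = Mᵀs: [[16754, 1918, 230]; [1918, 230, 28]; [230, 28, 5]]·[p, q, r]ᵀ = [-17834, -2046, -242]ᵀ.
Inverting the 3×3 Gram matrix, [p, q, r]ᵀ = [-641/637, -212/273, 4276/1911]ᵀ.

p = -1.0063, q = -0.7766, r = 2.2376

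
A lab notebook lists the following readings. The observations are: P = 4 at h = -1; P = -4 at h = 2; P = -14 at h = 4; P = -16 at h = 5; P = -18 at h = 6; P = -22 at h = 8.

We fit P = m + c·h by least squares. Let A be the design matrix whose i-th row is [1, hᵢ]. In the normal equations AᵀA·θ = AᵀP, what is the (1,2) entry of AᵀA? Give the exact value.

Row 1 ↔ basis 1, column 2 ↔ basis h, so (AᵀA)_{1,2} = Σᵢ h = (1)·(-1) + (1)·(2) + (1)·(4) + (1)·(5) + (1)·(6) + (1)·(8) = 24.

24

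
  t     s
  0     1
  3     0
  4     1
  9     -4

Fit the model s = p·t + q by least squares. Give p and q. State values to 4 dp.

p = -0.5714, q = 1.7857

From the data, Σt·t = 106, Σt = 16, Σ1 = 4.
And Σt·s = -32, Σs = -2.
Δ = 106·4 − 16² = 168.
p = ((-32)·4 − 16·(-2))/168 = -4/7; q = (106·(-2) − 16·(-32))/168 = 25/14.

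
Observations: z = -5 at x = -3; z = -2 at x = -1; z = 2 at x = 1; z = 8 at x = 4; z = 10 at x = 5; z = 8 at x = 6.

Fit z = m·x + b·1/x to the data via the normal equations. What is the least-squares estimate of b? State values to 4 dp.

AᵀA·[m, b]ᵀ = Aᵀz reads: 88·m + 6·b = 149;  6·m + (8069/3600)·b = 11.
Δ = 88·(8069/3600) − 6² = 72559/450.
m = (149·(8069/3600) − 6·11)/(72559/450) = 964681/580472; b = (88·11 − 6·149)/(72559/450) = 33300/72559.

b = 0.4589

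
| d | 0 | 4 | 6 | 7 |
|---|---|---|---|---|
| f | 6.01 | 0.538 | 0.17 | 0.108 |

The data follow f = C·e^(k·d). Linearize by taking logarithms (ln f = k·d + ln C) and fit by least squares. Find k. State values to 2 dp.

k = -0.58

Let Y = ln f. Fitting Y = k·d + ln C by least squares:
Σd = 17.0000, Σ(d)² = 101.0000, Σln f = -2.8241, Σd·ln f = -28.6907.
Equations: 101.0000·k + 17.0000·ln C = -28.6907;  17.0000·k + 4·ln C = -2.8241.
Slope k = (n·Σd·ln f − Σd·Σln f)/(n·Σ(d)² − (Σd)²) = (4·-28.6907 − 17.0000·-2.8241)/115.0000 = -0.58047; ln C = (Σln f − k·Σd)/n = 1.76098.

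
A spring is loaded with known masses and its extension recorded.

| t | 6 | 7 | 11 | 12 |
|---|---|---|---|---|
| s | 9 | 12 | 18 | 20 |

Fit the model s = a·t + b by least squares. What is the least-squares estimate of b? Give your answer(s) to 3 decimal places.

b = -0.827

From the data, Σt·t = 350, Σt = 36, Σ1 = 4.
And Σt·s = 576, Σs = 59.
Normal equations: [[350, 36]; [36, 4]]·[a, b]ᵀ = [576, 59]ᵀ.
Eliminating b: 4·(row 1) − 36·(row 2) gives 104·a = 4·576 − 36·59 = 180, so a = 45/26.
Then b = (59 − 36·(45/26))/4 = -43/52.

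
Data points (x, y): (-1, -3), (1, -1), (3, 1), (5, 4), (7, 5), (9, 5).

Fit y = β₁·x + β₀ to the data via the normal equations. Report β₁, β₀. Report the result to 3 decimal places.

β₁ = 0.871, β₀ = -1.652

Forming AᵀA = [[166, 24]; [24, 6]] and Aᵀy = [105, 11]ᵀ gives AᵀA·[β₁, β₀]ᵀ = Aᵀy.
Eliminating β₀: 6·(row 1) − 24·(row 2) gives 420·β₁ = 6·105 − 24·11 = 366, so β₁ = 61/70.
Then β₀ = (11 − 24·(61/70))/6 = -347/210.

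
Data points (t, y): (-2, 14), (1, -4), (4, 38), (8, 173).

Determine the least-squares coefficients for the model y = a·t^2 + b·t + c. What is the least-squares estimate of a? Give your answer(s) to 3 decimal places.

a = 3.035

Normal-equation sums: Σt^2·t^2 = 4369, Σt^2·t = 569, Σt^2 = 85, Σt·t = 85, Σt = 11, Σ1 = 4.
Right-hand side: Σt^2·y = 11732, Σt·y = 1504, Σy = 221.
Normal equations: [[4369, 569, 85]; [569, 85, 11]; [85, 11, 4]]·[a, b, c]ᵀ = [11732, 1504, 221]ᵀ.
Solving the 3×3 system (Gaussian elimination) gives a = 6277/2068, b = -4583/2068, c = -3263/1034.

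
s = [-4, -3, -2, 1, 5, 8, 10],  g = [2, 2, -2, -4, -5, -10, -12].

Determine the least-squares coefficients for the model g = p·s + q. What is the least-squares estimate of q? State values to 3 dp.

The normal equations are: 219·p + 15·q = -239;  15·p + 7·q = -29.
det = 219·7 − 15² = 1308.
p = ((-239)·7 − 15·(-29))/1308 = -619/654; q = (219·(-29) − 15·(-239))/1308 = -461/218.

q = -2.115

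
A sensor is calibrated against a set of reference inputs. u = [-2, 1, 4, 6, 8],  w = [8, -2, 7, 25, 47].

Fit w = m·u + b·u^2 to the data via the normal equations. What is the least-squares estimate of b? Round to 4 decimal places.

b = 1.0007

Compute the Gram sums: Σu·u = 121, Σu·u^2 = 785, Σu^2·u^2 = 5665.
Moment sums: Σu·w = 536, Σu^2·w = 4050.
So AᵀA·[m, b]ᵀ = Aᵀw: [[121, 785]; [785, 5665]]·[m, b]ᵀ = [536, 4050]ᵀ.
Eliminating b: 5665·(row 1) − 785·(row 2) gives 69240·m = 5665·536 − 785·4050 = -142810, so m = -14281/6924.
Then b = (4050 − 785·(-14281/6924))/5665 = 6929/6924.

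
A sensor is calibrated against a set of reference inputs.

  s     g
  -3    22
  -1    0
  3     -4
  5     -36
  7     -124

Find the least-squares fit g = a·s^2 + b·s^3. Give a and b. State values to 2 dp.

Normal-equation sums: Σs^2·s^2 = 3189, Σs^2·s^3 = 19931, Σs^3·s^3 = 134733.
Moment sums: Σs^2·g = -6814, Σs^3·g = -47734.
AᵀA·[a, b]ᵀ = Aᵀg becomes [[3189, 19931]; [19931, 134733]]·[a, b]ᵀ = [-6814, -47734]ᵀ.
Eliminating b: 134733·(row 1) − 19931·(row 2) gives 32418776·a = 134733·(-6814) − 19931·(-47734) = 33315692, so a = 8328923/8104694.
Then b = ((-47734) − 19931·(8328923/8104694))/134733 = -4103473/8104694.

a = 1.03, b = -0.51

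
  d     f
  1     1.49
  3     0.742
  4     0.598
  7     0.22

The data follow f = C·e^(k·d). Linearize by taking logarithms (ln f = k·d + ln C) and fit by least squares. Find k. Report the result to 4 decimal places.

k = -0.3159

Linearized form: ln f = k·d + ln C. From the 4 transformed points,
Σd = 15.0000, Σ(d)² = 75.0000, Σln f = -1.9279, Σd·ln f = -13.1520.
Equations: 75.0000·k + 15.0000·ln C = -13.1520;  15.0000·k + 4·ln C = -1.9279.
Solving (det = 75.0000): k = -0.31586, ln C = 0.70248.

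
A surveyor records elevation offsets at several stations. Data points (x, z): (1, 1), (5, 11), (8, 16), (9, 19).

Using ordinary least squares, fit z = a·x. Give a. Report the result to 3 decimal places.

Sums needed: Σx·x = 171.
Moment sums: Σx·z = 355.
MᵀM·[a]ᵀ = Mᵀz becomes [[171]]·[a]ᵀ = [355]ᵀ.
Hence a = 355 / 171 ≈ 2.07602.

a = 2.076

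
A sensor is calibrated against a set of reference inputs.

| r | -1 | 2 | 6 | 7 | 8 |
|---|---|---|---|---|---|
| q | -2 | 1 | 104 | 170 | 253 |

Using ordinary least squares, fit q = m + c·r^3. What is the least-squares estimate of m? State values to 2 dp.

m = -2.45

From the data, Σ1 = 5, Σr^3 = 1078, Σr^3·r^3 = 426514.
Right-hand side: Σq = 526, Σr^3·q = 210320.
Normal equations: [[5, 1078]; [1078, 426514]]·[m, c]ᵀ = [526, 210320]ᵀ.
Determinant 5·426514 − 1078² = 970486.
m = (526·426514 − 1078·210320)/970486 = -108118/44113; c = (5·210320 − 1078·526)/970486 = 22026/44113.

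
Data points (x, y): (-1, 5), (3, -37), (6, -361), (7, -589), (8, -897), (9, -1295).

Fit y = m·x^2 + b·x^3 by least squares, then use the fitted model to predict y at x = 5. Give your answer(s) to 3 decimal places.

ŷ = -201.295

Compute the Gram sums: Σx^2·x^2 = 14436, Σx^2·x^3 = 116642, Σx^3·x^3 = 958620.
For Mᵀy: Σx^2·y = -204488, Σx^3·y = -1684326.
So MᵀM·[m, b]ᵀ = Mᵀy: [[14436, 116642]; [116642, 958620]]·[m, b]ᵀ = [-204488, -1684326]ᵀ.
det = 14436·958620 − 116642² = 233282156.
m = ((-204488)·958620 − 116642·(-1684326))/233282156 = 109216683/58320539; b = (14436·(-1684326) − 116642·(-204488))/233282156 = -115760210/58320539.
At x = 5: ŷ = (109216683/58320539)·(25) + (-115760210/58320539)·(125) = -11739609175/58320539.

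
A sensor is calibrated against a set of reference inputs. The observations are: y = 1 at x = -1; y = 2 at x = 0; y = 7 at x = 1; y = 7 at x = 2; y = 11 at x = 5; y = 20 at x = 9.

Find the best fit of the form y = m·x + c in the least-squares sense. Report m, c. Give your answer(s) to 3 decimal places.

Setting ∂/∂m … = 0 gives: 112·m + 16·c = 255;  16·m + 6·c = 48.
Δ = 112·6 − 16² = 416.
m = (255·6 − 16·48)/416 = 381/208; c = (112·48 − 16·255)/416 = 81/26.

m = 1.832, c = 3.115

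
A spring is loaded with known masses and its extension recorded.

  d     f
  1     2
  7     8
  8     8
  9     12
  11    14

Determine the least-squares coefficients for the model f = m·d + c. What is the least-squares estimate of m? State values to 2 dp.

m = 1.18

Entries of MᵀM: Σd·d = 316, Σd = 36, Σ1 = 5.
And Σd·f = 384, Σf = 44.
So MᵀM·[m, c]ᵀ = Mᵀf: [[316, 36]; [36, 5]]·[m, c]ᵀ = [384, 44]ᵀ.
det = 316·5 − 36² = 284.
m = (384·5 − 36·44)/284 = 84/71; c = (316·44 − 36·384)/284 = 20/71.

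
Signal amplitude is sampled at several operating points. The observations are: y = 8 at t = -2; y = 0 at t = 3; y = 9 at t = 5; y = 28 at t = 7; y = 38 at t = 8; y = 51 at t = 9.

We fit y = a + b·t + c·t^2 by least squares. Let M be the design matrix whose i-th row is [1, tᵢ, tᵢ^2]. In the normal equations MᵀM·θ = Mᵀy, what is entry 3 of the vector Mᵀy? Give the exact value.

Entry 3 ↔ basis t^2, so (Mᵀy)_{3} = Σᵢ (t^2)·yᵢ = (4)·(8) + (9)·(0) + (25)·(9) + (49)·(28) + (64)·(38) + (81)·(51) = 8192.

8192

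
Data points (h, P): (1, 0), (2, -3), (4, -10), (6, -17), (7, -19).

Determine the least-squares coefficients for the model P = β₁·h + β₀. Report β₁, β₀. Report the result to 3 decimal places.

The normal equations are: 106·β₁ + 20·β₀ = -281;  20·β₁ + 5·β₀ = -49.
det = 106·5 − 20² = 130.
β₁ = ((-281)·5 − 20·(-49))/130 = -85/26; β₀ = (106·(-49) − 20·(-281))/130 = 213/65.

β₁ = -3.269, β₀ = 3.277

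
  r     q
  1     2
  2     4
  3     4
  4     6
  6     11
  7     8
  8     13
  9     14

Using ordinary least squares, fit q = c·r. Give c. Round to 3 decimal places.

XᵀX·[c]ᵀ = Xᵀq reads: 260·c = 398.
Hence c = 398 / 260 ≈ 1.53077.

c = 1.531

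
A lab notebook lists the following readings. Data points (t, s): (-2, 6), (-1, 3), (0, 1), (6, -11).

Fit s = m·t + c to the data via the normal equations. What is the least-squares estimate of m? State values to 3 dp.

Forming AᵀA = [[41, 3]; [3, 4]] and Aᵀs = [-81, -1]ᵀ gives AᵀA·[m, c]ᵀ = Aᵀs.
Eliminating c: 4·(row 1) − 3·(row 2) gives 155·m = 4·(-81) − 3·(-1) = -321, so m = -321/155.
Then c = ((-1) − 3·(-321/155))/4 = 202/155.

m = -2.071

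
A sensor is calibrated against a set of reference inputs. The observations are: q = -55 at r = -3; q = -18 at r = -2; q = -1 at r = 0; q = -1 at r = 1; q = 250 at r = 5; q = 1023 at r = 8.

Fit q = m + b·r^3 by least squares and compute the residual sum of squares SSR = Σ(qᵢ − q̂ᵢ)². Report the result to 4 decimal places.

SSR = 4.8276

AᵀA·[m, b]ᵀ = Aᵀq reads: 6·m + 603·b = 1198;  603·m + 278563·b = 556654.
det = 6·278563 − 603² = 1307769.
m = (1198·278563 − 603·556654)/1307769 = -1943888/1307769; b = (6·556654 − 603·1198)/1307769 = 872510/435923.
Residuals: 689903/1307769, -655714/1307769, 636119/1307769, -1981411/1307769, 1694888/1307769, -383785/1307769; SSR = 6313424/1307769.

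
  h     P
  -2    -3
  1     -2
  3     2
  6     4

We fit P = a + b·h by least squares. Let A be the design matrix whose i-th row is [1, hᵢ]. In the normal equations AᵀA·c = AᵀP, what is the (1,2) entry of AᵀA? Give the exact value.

Row 1 ↔ basis 1, column 2 ↔ basis h, so (AᵀA)_{1,2} = Σᵢ h = (1)·(-2) + (1)·(1) + (1)·(3) + (1)·(6) = 8.

8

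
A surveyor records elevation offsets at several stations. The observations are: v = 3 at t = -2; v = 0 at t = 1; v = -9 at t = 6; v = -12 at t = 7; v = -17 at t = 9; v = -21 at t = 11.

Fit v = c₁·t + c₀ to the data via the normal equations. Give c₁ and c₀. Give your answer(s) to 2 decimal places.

c₁ = -1.89, c₀ = 0.75

MᵀM·[c₁, c₀]ᵀ = Mᵀv reads: 292·c₁ + 32·c₀ = -528;  32·c₁ + 6·c₀ = -56.
(Σt·t = 292, Σt = 32, Σ1 = 6, Σt·v = -528, Σv = -56.)
det = 292·6 − 32² = 728.
c₁ = ((-528)·6 − 32·(-56))/728 = -172/91; c₀ = (292·(-56) − 32·(-528))/728 = 68/91.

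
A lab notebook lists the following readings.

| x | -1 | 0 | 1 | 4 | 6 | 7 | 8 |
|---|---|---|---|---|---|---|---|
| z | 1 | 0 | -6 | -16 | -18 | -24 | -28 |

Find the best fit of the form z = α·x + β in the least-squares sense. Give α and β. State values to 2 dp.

Compute the Gram sums: Σx·x = 167, Σx = 25, Σ1 = 7.
And Σx·z = -571, Σz = -91.
Determinant 167·7 − 25² = 544.
α = ((-571)·7 − 25·(-91))/544 = -861/272; β = (167·(-91) − 25·(-571))/544 = -461/272.

α = -3.17, β = -1.69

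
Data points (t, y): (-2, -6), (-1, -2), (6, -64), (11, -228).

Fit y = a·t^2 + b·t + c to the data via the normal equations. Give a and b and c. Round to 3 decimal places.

a = -1.963, b = 0.694, c = 2.087

MᵀM·[a, b, c]ᵀ = Mᵀy reads: 15954·a + 1538·b + 162·c = -29918;  1538·a + 162·b + 14·c = -2878;  162·a + 14·b + 4·c = -300.
Solving the 3×3 system (Gaussian elimination) gives a = -58199/29642, b = 20581/29642, c = 30938/14821.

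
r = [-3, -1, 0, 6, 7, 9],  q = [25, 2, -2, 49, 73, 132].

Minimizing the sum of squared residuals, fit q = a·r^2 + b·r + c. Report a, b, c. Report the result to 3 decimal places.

MᵀM·[a, b, c]ᵀ = Mᵀq reads: 10340·a + 1260·b + 176·c = 16260;  1260·a + 176·b + 18·c = 1916;  176·a + 18·b + 6·c = 279.
Row-reducing yields a = 2403/1178, b = -243967/71858, c = -113235/35929.

a = 2.040, b = -3.395, c = -3.152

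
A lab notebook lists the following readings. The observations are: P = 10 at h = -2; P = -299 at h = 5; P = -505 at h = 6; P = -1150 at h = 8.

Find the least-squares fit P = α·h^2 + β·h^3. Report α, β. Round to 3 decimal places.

α = -1.990, β = -1.999

The normal system XᵀX·[α, β]ᵀ = XᵀP is [[6033, 43637]; [43637, 324489]]·[α, β]ᵀ = [-99215, -735335]ᵀ.
Δ = 6033·324489 − 43637² = 53454368.
α = ((-99215)·324489 − 43637·(-735335))/53454368 = -2417335/1214872; β = (6033·(-735335) − 43637·(-99215))/53454368 = -26707775/13363592.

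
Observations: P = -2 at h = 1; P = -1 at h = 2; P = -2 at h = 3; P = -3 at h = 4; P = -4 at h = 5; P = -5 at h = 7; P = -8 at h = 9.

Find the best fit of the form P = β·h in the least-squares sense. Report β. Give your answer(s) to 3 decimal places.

Sums needed: Σh·h = 185.
And Σh·P = -149.
Normal equations: [[185]]·[β]ᵀ = [-149]ᵀ.
β = (-149)/185 = -0.805405.

β = -0.805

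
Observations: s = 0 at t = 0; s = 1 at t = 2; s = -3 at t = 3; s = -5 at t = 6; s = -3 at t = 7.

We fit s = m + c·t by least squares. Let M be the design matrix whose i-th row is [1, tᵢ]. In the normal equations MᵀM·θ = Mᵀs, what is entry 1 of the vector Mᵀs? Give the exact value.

Entry 1 ↔ basis 1, so (Mᵀs)_{1} = Σᵢ sᵢ = (1)·(0) + (1)·(1) + (1)·(-3) + (1)·(-5) + (1)·(-3) = -10.

-10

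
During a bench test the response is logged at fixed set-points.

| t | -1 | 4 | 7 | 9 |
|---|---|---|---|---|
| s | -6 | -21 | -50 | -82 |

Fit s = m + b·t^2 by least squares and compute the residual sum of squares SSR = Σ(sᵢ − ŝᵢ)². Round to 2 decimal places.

Sums needed: Σ1 = 4, Σt^2 = 147, Σt^2·t^2 = 9219.
Right-hand side: Σs = -159, Σt^2·s = -9434.
Eliminating b: 9219·(row 1) − 147·(row 2) gives 15267·m = 9219·(-159) − 147·(-9434) = -79023, so m = -3763/727.
Then b = ((-9434) − 147·(-3763/727))/9219 = -14363/15267.
Residuals: 1784/15267, -11776/15267, 2780/2181, -3156/5089; SSR = 39968/15267.

SSR = 2.62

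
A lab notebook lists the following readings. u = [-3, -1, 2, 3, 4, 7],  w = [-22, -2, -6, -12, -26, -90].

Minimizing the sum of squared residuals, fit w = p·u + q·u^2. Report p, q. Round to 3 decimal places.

Compute the Gram sums: Σu·u = 88, Σu·u^2 = 414, Σu^2·u^2 = 2836.
Right-hand side: Σu·w = -714, Σu^2·w = -5158.
Normal equations: [[88, 414]; [414, 2836]]·[p, q]ᵀ = [-714, -5158]ᵀ.
Determinant 88·2836 − 414² = 78172.
p = ((-714)·2836 − 414·(-5158))/78172 = 27627/19543; q = (88·(-5158) − 414·(-714))/78172 = -39577/19543.

p = 1.414, q = -2.025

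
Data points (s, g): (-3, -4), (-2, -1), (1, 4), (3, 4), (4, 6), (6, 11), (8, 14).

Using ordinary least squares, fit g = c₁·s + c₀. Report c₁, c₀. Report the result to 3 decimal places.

Normal-equation sums: Σs·s = 139, Σs = 17, Σ1 = 7.
For Xᵀg: Σs·g = 232, Σg = 34.
XᵀX·[c₁, c₀]ᵀ = Xᵀg becomes [[139, 17]; [17, 7]]·[c₁, c₀]ᵀ = [232, 34]ᵀ.
Determinant 139·7 − 17² = 684.
c₁ = (232·7 − 17·34)/684 = 523/342; c₀ = (139·34 − 17·232)/684 = 391/342.

c₁ = 1.529, c₀ = 1.143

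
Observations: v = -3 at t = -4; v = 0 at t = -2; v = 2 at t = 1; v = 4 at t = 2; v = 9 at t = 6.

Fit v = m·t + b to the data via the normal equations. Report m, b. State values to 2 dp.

With design matrix A, AᵀA = [[61, 3]; [3, 5]] and Aᵀv = [76, 12]ᵀ.
det = 61·5 − 3² = 296.
m = (76·5 − 3·12)/296 = 43/37; b = (61·12 − 3·76)/296 = 63/37.

m = 1.16, b = 1.70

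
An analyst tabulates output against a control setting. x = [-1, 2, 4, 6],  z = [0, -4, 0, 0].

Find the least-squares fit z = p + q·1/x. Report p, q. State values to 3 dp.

Forming AᵀA = [[4, -1/12]; [-1/12, 193/144]] and Aᵀz = [-4, -2]ᵀ gives AᵀA·[p, q]ᵀ = Aᵀz.
Δ = 4·(193/144) − (-1/12)² = 257/48.
p = ((-4)·(193/144) − (-1/12)·(-2))/(257/48) = -796/771; q = (4·(-2) − (-1/12)·(-4))/(257/48) = -400/257.

p = -1.032, q = -1.556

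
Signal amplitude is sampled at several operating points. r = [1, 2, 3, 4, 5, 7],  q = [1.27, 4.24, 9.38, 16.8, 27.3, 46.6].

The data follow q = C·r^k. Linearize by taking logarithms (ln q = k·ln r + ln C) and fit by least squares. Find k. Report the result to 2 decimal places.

k = 1.88

With ln qᵢ as the transformed response and ln rᵢ as the regressor:
Over the data: Σln r = 6.7334, Σ(ln r)² = 9.9861, Σln q = 13.8920, Σln r·ln q = 20.1695.
Normal system: [[9.9861, 6.7334]; [6.7334, 6]]·[k, ln C]ᵀ = [20.1695, 13.8920]ᵀ.
Δ = 9.9861·6 − (6.7334)² = 14.5777; k = (20.1695·6 − 6.7334·13.8920)/14.5777 = 1.88483, ln C = (9.9861·13.8920 − 6.7334·20.1695)/14.5777 = 0.20012.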